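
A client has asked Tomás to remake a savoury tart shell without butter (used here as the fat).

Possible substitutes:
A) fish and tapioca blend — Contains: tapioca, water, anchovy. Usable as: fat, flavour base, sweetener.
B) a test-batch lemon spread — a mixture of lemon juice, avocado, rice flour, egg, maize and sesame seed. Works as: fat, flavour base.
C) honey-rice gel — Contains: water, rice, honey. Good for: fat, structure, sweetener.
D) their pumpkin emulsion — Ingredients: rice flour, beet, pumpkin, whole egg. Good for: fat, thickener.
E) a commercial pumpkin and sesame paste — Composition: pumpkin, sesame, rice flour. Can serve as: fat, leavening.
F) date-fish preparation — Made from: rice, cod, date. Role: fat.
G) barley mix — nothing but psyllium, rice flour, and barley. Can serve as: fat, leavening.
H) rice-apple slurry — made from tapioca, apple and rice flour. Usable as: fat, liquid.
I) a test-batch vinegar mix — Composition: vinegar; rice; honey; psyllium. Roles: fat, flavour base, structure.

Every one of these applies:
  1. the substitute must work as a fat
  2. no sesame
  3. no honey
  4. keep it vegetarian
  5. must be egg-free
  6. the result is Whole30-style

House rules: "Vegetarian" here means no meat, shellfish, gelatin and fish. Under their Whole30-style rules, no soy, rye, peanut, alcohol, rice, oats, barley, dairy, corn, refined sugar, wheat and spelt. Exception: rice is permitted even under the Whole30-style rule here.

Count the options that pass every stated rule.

A: has anchovy, so not vegetarian — no
B: has maize, so not Whole30-style; has egg, so not egg-free (and 1 more) — out
C: has honey, so not honey-free — reject
D: has whole egg, so not egg-free — no
E: has sesame, so not sesame-free — reject
F: has cod, so not vegetarian — out
G: has barley, so not Whole30-style — out
H: rice is permitted under the Whole30-style carve-out; nothing else excluded — OK
I: has honey, so not honey-free — reject

1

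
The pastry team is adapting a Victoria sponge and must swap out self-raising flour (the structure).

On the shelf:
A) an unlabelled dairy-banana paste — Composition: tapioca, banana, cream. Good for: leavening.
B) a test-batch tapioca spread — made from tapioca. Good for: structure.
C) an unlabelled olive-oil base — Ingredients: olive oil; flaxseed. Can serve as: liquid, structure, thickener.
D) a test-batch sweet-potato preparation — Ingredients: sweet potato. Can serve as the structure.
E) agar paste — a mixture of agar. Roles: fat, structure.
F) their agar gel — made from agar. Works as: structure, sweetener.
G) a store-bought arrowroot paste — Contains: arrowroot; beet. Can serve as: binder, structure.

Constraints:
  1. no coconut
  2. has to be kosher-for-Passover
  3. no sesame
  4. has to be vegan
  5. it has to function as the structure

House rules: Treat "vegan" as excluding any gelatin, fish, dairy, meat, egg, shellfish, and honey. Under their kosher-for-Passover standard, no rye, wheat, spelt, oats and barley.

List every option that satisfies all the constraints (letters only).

A: not usable as a structure; has cream, so not vegan — no
B: only tapioca; none excluded — keep
C: only flaxseed and olive oil; none excluded — valid
D: works as a structure, no sesame, vegan — valid
E: only agar; none excluded — OK
F: works as a structure, kosher-for-Passover, no sesame — keep
G: only beet and arrowroot; none excluded — valid

B, C, D, E, F, G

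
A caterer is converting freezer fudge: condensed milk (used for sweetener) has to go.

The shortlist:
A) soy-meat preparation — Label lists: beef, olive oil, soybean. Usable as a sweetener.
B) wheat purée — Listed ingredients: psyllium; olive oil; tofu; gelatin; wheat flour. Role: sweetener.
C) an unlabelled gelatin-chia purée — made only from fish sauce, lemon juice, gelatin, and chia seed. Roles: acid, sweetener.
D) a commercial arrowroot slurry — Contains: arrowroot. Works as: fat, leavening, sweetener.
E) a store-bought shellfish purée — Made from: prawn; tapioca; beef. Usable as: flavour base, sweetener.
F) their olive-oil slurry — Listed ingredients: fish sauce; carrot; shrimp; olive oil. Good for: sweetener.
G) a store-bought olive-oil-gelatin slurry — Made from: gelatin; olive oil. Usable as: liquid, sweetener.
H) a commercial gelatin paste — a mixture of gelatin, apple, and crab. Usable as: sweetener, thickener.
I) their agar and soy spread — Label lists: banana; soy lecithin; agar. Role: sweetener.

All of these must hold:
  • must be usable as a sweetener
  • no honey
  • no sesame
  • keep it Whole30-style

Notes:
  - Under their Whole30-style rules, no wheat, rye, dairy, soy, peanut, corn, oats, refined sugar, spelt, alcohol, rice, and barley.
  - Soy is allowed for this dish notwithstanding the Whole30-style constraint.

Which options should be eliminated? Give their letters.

A: soy is permitted under the Whole30-style carve-out; nothing else excluded — keep
B: has wheat flour, so not Whole30-style — no
C: nothing on the exclusion list — valid
D: no sesame, no honey — valid
E: no sesame, no honey — valid
F: fish sauce and shrimp etc. — none of it excluded — valid
G: nothing on the exclusion list — keep
H: works as a sweetener, Whole30-style, no sesame — keep
I: soy is permitted under the Whole30-style carve-out; nothing else excluded — OK

B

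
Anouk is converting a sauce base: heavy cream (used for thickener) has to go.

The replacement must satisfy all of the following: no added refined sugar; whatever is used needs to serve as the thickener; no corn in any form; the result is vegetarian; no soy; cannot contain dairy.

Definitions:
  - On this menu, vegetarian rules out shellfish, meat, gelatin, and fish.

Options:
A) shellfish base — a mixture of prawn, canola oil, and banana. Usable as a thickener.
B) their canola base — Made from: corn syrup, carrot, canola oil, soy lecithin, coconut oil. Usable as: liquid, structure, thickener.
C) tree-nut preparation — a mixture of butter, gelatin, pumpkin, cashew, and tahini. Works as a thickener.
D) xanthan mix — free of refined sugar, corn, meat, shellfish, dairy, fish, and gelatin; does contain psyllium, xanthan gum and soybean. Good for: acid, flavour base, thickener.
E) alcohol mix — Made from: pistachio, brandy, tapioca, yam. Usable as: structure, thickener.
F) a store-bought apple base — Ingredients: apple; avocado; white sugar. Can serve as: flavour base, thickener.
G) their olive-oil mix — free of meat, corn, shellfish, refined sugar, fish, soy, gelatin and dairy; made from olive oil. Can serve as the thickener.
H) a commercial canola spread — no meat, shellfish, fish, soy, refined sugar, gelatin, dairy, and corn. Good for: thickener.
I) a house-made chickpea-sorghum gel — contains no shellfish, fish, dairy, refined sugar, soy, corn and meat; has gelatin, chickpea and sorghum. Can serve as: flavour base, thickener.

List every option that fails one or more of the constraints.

A, B, C, D, F, I

A: has prawn, so not vegetarian — out
B: has corn syrup, so not corn-free; has soy lecithin, so not soy-free — no
C: has gelatin, so not vegetarian; has butter, so not dairy-free — out
D: has soybean, so not soy-free — out
E: works as a thickener, vegetarian, no refined sugar — OK
F: has white sugar, so not no-added-sugar — no
G: works as a thickener, no refined sugar, vegetarian — valid
H: no refined sugar, no soy — valid
I: has gelatin, so not vegetarian — out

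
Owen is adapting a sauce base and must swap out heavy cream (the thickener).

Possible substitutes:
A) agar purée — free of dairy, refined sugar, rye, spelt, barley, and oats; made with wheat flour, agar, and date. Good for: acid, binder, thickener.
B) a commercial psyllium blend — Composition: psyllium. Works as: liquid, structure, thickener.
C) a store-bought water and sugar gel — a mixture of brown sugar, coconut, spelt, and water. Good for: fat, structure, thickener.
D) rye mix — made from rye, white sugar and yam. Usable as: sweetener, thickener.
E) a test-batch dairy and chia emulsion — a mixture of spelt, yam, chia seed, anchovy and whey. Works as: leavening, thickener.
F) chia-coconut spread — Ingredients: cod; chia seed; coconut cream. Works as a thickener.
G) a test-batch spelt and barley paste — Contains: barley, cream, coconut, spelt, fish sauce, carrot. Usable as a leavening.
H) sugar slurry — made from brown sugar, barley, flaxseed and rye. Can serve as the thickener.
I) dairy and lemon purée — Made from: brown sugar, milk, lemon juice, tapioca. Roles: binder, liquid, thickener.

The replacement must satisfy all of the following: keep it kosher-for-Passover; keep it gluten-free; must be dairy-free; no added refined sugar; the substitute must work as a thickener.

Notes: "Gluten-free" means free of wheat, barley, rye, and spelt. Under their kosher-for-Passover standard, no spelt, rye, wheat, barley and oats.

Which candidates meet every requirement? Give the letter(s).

A: has wheat flour, so not gluten-free; has wheat flour, so not kosher-for-Passover — out
B: only psyllium; none excluded — valid
C: has spelt, so not gluten-free; has spelt, so not kosher-for-Passover (and 1 more) — out
D: has rye, so not gluten-free; has rye, so not kosher-for-Passover (and 1 more) — out
E: has spelt, so not gluten-free; has spelt, so not kosher-for-Passover (and 1 more) — no
F: only coconut cream, cod, and chia seed; none excluded — valid
G: not usable as a thickener; has barley, so not gluten-free (and 2 more) — out
H: has barley, so not gluten-free; has barley, so not kosher-for-Passover (and 1 more) — no
I: has brown sugar, so not no-added-sugar; has milk, so not dairy-free — no

B, F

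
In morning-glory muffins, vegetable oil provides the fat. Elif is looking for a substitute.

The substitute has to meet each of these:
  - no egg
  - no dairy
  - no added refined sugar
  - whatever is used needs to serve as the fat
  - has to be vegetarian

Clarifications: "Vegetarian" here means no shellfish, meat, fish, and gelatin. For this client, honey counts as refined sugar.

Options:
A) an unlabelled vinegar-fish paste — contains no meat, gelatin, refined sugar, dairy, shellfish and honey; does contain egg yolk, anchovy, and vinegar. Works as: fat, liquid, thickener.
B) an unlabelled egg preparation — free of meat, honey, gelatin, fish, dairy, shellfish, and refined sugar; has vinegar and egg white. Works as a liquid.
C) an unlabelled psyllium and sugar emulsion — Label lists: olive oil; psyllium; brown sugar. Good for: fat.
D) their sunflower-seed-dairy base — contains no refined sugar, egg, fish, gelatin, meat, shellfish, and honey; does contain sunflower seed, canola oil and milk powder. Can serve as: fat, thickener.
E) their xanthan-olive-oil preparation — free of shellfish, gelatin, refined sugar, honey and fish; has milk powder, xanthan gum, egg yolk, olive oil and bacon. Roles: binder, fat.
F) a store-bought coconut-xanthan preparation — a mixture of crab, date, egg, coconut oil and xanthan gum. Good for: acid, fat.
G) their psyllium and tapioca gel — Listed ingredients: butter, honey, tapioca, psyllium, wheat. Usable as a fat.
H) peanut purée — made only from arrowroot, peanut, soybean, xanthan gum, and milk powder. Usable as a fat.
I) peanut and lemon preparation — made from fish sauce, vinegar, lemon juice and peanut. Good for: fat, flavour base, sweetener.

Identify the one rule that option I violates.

usable as a fat: satisfied
vegetarian: has fish sauce — fails
egg-free: satisfied
no-added-sugar: satisfied
dairy-free: satisfied

vegetarian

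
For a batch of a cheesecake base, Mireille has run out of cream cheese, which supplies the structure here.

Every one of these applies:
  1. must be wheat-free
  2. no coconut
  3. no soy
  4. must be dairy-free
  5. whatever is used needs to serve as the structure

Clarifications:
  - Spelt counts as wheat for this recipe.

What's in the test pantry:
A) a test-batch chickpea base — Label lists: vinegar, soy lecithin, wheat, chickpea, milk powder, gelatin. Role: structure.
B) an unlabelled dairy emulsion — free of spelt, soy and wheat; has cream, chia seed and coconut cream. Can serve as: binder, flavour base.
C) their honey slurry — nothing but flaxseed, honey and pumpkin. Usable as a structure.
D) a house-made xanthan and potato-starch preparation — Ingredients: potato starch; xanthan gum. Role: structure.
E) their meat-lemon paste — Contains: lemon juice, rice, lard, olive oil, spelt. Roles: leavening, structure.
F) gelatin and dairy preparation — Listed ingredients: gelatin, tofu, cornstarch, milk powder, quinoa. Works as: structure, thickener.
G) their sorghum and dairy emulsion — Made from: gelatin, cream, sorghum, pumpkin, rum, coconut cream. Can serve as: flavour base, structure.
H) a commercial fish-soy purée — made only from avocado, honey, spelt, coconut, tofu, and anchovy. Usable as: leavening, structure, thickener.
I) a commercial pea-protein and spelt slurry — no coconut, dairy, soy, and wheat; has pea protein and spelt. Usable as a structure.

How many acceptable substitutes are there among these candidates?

2

A: has milk powder, so not dairy-free; has wheat, so not wheat-free (and 1 more) — out
B: not usable as a structure; has cream, so not dairy-free (and 1 more) — out
C: only honey, flaxseed and pumpkin; none excluded — keep
D: nothing on the exclusion list — keep
E: has spelt, so not wheat-free — no
F: has milk powder, so not dairy-free; has tofu, so not soy-free — reject
G: has cream, so not dairy-free; has coconut cream, so not coconut-free — no
H: has coconut, so not coconut-free; has spelt, so not wheat-free (and 1 more) — no
I: has spelt, so not wheat-free — out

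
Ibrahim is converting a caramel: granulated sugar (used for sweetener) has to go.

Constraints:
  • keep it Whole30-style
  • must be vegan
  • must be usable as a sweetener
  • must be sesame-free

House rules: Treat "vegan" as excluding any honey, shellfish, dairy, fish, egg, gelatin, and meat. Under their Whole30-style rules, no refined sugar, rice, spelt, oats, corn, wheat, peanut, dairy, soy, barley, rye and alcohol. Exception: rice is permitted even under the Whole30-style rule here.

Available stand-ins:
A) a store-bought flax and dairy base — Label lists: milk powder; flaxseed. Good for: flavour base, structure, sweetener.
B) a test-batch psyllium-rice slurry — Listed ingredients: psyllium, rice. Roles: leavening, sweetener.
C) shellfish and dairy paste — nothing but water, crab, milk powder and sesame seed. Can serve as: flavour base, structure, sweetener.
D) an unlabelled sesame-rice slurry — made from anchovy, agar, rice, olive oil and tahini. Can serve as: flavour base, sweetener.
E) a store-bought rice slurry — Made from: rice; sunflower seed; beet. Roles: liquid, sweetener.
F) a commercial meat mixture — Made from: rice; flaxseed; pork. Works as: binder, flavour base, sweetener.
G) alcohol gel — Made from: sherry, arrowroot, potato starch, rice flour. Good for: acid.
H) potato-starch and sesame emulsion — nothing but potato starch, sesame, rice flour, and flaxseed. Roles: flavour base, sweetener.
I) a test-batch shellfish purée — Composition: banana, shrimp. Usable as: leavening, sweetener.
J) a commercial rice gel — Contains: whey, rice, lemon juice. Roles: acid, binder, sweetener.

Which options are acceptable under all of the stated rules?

A: has milk powder, so not vegan; has milk powder, so not Whole30-style — reject
B: rice is permitted under the Whole30-style carve-out; nothing else excluded — valid
C: has milk powder, so not vegan; has milk powder, so not Whole30-style (and 1 more) — out
D: has anchovy, so not vegan; has tahini, so not sesame-free — out
E: rice is permitted under the Whole30-style carve-out; nothing else excluded — keep
F: has pork, so not vegan — no
G: not usable as a sweetener; has sherry, so not Whole30-style — out
H: has sesame, so not sesame-free — no
I: has shrimp, so not vegan — no
J: has whey, so not vegan; has whey, so not Whole30-style — reject

B, E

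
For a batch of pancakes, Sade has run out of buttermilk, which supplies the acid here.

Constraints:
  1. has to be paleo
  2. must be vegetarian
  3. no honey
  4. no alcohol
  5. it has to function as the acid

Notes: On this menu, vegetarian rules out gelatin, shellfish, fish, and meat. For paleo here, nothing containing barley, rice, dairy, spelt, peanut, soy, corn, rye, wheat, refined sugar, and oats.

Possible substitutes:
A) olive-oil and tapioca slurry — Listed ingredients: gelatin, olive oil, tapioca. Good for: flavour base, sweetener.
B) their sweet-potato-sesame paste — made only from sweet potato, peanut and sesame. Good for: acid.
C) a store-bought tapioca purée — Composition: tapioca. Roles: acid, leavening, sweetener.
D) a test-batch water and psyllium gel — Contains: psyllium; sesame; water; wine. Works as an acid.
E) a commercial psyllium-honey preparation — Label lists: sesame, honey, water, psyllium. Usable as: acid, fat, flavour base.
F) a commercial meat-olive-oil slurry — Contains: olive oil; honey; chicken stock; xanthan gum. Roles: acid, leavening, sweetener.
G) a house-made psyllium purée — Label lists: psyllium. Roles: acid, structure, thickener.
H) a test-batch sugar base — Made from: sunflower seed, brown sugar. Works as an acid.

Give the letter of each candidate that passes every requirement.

C, G

A: not usable as an acid; has gelatin, so not vegetarian — out
B: has peanut, so not paleo — no
C: all constraints satisfied — keep
D: has wine, so not alcohol-free — reject
E: has honey, so not honey-free — no
F: has chicken stock, so not vegetarian; has honey, so not honey-free — reject
G: only psyllium; none excluded — OK
H: has brown sugar, so not paleo — no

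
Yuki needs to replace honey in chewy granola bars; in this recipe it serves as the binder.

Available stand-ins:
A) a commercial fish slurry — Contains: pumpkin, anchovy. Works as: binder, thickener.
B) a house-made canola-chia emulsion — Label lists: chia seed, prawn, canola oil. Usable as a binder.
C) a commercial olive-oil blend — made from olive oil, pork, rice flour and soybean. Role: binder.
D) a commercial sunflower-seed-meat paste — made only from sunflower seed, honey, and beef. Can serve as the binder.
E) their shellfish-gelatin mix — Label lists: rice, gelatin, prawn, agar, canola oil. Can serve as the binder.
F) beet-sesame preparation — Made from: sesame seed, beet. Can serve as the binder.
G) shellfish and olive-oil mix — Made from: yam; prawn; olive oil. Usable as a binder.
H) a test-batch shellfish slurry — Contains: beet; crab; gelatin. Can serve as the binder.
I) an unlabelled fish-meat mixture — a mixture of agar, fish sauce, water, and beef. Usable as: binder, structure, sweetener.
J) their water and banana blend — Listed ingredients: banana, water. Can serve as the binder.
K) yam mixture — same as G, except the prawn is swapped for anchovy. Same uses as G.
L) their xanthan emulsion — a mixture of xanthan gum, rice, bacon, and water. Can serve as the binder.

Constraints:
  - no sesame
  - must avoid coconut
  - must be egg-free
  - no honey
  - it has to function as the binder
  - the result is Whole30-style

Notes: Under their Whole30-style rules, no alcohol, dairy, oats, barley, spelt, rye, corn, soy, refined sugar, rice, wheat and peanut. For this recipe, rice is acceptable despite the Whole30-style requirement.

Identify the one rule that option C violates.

usable as a binder: satisfied
Whole30-style: has soybean — fails
honey-free: satisfied
sesame-free: satisfied
egg-free: satisfied
coconut-free: satisfied

Whole30-style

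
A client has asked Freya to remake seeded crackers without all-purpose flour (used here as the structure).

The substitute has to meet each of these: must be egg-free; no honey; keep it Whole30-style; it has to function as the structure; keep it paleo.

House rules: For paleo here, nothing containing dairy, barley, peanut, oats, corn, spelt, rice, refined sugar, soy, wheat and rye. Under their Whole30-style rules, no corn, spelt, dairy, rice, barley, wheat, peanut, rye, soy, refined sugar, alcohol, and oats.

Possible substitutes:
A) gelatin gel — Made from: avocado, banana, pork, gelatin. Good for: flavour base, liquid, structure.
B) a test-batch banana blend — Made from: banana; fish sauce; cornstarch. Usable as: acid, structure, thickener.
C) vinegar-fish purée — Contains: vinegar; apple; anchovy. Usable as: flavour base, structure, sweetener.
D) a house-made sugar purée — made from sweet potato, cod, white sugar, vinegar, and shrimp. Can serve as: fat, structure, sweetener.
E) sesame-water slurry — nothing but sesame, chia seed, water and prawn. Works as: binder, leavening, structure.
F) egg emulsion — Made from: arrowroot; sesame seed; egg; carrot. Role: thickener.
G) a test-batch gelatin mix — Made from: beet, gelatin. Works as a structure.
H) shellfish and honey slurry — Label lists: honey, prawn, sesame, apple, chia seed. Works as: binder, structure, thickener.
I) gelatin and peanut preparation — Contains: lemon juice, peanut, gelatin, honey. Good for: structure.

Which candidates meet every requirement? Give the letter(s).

A: all constraints satisfied — keep
B: has cornstarch, so not paleo; has cornstarch, so not Whole30-style — no
C: only anchovy, vinegar, and apple; none excluded — valid
D: has white sugar, so not paleo; has white sugar, so not Whole30-style — out
E: sesame and prawn etc. — none of it excluded — OK
F: not usable as a structure; has egg, so not egg-free — reject
G: every rule checks out — valid
H: has honey, so not honey-free — out
I: has peanut, so not paleo; has peanut, so not Whole30-style (and 1 more) — no

A, C, E, G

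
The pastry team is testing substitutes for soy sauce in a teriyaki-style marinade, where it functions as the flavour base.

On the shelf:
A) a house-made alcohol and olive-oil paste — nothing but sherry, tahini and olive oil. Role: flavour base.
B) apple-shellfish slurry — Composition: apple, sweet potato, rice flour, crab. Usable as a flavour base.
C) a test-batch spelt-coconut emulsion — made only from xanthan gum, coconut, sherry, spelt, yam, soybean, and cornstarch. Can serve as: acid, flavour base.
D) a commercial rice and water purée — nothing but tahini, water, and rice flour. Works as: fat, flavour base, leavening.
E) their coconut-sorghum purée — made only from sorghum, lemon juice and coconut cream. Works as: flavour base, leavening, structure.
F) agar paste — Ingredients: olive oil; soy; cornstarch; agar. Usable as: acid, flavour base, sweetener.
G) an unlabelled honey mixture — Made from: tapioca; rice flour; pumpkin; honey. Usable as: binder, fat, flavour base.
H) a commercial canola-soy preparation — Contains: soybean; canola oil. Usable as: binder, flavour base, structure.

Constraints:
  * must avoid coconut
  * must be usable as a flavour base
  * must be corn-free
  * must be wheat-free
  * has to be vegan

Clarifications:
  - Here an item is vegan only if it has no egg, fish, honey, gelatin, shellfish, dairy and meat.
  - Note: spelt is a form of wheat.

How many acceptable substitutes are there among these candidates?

3

A: no corn, wheat-free — valid
B: has crab, so not vegan — out
C: has spelt, so not wheat-free; has coconut, so not coconut-free (and 1 more) — no
D: works as a flavour base, wheat-free, vegan — valid
E: has coconut cream, so not coconut-free — reject
F: has cornstarch, so not corn-free — out
G: has honey, so not vegan — out
H: all constraints satisfied — keep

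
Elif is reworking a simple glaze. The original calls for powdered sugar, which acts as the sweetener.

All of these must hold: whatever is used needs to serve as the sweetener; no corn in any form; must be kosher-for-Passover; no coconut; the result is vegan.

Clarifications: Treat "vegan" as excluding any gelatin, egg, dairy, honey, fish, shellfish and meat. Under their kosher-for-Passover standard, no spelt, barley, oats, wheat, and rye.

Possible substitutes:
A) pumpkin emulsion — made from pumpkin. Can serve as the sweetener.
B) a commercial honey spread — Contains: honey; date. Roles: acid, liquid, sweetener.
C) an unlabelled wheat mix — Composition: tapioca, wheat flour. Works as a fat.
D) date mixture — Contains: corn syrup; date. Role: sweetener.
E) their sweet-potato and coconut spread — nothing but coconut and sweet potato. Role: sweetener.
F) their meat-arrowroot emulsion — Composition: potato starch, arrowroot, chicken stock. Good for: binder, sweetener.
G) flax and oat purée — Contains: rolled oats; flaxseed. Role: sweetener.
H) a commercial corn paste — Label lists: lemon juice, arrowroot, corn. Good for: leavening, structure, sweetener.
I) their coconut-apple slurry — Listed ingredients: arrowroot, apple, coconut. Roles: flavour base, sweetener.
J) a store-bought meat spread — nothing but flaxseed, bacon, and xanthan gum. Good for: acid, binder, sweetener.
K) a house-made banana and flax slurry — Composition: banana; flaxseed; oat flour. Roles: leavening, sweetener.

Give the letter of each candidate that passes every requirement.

A: vegan, no corn — valid
B: has honey, so not vegan — out
C: not usable as a sweetener; has wheat flour, so not kosher-for-Passover — reject
D: has corn syrup, so not corn-free — no
E: has coconut, so not coconut-free — reject
F: has chicken stock, so not vegan — no
G: has rolled oats, so not kosher-for-Passover — out
H: has corn, so not corn-free — no
I: has coconut, so not coconut-free — no
J: has bacon, so not vegan — no
K: has oat flour, so not kosher-for-Passover — reject

A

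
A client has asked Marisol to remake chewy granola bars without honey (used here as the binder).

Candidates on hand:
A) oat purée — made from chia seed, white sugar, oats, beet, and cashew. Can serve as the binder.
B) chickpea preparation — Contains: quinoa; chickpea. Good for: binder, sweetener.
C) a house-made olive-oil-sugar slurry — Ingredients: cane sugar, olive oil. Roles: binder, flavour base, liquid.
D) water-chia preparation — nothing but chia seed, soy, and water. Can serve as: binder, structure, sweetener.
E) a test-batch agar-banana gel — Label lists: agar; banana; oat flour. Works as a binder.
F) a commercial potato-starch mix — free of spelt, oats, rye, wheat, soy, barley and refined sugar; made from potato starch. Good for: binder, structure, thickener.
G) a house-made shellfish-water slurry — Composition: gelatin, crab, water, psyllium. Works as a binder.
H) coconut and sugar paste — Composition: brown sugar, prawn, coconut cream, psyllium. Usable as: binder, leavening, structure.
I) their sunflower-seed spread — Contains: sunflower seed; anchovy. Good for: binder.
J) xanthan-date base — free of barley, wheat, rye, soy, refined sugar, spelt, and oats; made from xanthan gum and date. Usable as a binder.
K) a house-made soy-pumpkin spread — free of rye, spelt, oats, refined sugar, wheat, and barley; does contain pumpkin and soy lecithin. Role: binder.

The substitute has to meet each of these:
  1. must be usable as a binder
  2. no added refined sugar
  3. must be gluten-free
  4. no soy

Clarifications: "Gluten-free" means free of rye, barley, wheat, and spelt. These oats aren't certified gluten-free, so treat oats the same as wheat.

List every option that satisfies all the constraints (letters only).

A: has oats, so not gluten-free; has white sugar, so not no-added-sugar — reject
B: gluten-free, no soy — valid
C: has cane sugar, so not no-added-sugar — reject
D: has soy, so not soy-free — out
E: has oat flour, so not gluten-free — out
F: works as a binder, no soy, no refined sugar — keep
G: nothing on the exclusion list — keep
H: has brown sugar, so not no-added-sugar — reject
I: only anchovy and sunflower seed; none excluded — valid
J: gluten-free, no refined sugar — valid
K: has soy lecithin, so not soy-free — no

B, F, G, I, J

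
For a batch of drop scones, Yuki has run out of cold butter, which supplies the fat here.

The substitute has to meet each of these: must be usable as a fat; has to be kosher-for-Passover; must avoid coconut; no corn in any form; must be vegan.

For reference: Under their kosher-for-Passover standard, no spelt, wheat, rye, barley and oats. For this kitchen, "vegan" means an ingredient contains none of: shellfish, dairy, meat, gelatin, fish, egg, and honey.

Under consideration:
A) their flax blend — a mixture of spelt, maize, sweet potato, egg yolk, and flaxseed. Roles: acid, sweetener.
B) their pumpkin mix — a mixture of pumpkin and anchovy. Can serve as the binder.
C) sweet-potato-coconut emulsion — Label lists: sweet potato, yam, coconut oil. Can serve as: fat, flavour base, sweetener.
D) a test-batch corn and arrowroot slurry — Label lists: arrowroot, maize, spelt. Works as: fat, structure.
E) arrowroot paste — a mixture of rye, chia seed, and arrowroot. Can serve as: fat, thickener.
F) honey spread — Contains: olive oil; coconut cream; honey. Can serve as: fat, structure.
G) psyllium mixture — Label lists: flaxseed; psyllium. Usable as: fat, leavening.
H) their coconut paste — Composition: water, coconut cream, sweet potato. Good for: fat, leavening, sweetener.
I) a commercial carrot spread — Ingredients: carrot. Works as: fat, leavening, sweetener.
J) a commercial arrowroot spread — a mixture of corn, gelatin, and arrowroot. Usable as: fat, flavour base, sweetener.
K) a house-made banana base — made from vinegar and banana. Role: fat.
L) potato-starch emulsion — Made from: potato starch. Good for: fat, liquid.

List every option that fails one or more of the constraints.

A: not usable as a fat; has spelt, so not kosher-for-Passover (and 2 more) — no
B: not usable as a fat; has anchovy, so not vegan — reject
C: has coconut oil, so not coconut-free — reject
D: has spelt, so not kosher-for-Passover; has maize, so not corn-free — reject
E: has rye, so not kosher-for-Passover — reject
F: has honey, so not vegan; has coconut cream, so not coconut-free — out
G: works as a fat, kosher-for-Passover, no coconut — valid
H: has coconut cream, so not coconut-free — no
I: works as a fat, no coconut, kosher-for-Passover — OK
J: has gelatin, so not vegan; has corn, so not corn-free — no
K: only banana and vinegar; none excluded — keep
L: no coconut, no corn — keep

A, B, C, D, E, F, H, J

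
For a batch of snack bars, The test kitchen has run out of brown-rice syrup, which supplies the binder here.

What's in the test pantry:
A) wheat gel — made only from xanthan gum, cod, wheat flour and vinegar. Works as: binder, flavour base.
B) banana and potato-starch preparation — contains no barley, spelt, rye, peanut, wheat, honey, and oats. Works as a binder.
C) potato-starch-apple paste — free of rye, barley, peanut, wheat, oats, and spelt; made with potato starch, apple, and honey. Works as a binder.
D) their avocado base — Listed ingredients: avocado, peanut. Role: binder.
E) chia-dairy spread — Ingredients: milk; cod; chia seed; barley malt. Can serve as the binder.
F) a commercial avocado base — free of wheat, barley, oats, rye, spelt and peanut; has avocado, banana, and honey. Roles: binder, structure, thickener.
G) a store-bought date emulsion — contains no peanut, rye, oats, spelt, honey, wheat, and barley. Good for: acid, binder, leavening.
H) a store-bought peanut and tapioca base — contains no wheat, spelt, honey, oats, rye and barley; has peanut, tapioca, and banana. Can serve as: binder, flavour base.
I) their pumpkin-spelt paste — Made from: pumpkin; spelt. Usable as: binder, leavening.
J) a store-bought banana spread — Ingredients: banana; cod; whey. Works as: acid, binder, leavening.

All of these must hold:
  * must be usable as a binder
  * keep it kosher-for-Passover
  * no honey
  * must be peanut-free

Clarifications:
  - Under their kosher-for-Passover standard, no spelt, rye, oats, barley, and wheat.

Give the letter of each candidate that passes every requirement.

A: has wheat flour, so not kosher-for-Passover — no
B: no peanut, kosher-for-Passover — OK
C: has honey, so not honey-free — no
D: has peanut, so not peanut-free — out
E: has barley malt, so not kosher-for-Passover — out
F: has honey, so not honey-free — reject
G: works as a binder, kosher-for-Passover, no honey — keep
H: has peanut, so not peanut-free — no
I: has spelt, so not kosher-for-Passover — no
J: only whey, cod and banana; none excluded — keep

B, G, J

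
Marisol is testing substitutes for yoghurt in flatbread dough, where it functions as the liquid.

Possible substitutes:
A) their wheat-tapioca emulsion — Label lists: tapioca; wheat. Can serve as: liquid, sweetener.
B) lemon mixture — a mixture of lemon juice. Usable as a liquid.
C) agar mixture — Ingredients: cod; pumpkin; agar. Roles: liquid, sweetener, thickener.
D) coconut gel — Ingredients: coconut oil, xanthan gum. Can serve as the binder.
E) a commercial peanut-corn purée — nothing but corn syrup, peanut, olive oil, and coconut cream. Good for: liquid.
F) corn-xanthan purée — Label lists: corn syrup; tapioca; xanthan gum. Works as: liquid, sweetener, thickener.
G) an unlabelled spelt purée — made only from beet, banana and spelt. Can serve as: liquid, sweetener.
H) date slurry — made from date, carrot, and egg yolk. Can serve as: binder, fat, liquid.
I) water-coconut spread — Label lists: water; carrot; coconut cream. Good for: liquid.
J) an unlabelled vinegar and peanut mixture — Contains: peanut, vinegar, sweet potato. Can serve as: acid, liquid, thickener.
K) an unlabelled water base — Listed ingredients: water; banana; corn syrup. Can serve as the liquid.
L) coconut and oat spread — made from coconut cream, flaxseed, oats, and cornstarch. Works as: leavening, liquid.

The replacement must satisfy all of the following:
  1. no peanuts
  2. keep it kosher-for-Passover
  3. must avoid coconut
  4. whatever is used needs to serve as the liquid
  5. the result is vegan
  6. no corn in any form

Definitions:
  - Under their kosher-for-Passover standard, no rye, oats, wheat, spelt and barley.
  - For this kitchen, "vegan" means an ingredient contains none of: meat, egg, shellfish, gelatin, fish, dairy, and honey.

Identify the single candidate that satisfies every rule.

B

A: has wheat, so not kosher-for-Passover — reject
B: works as a liquid, no coconut, no corn — keep
C: has cod, so not vegan — no
D: not usable as a liquid; has coconut oil, so not coconut-free — no
E: has coconut cream, so not coconut-free; has peanut, so not peanut-free (and 1 more) — no
F: has corn syrup, so not corn-free — out
G: has spelt, so not kosher-for-Passover — no
H: has egg yolk, so not vegan — out
I: has coconut cream, so not coconut-free — no
J: has peanut, so not peanut-free — reject
K: has corn syrup, so not corn-free — reject
L: has oats, so not kosher-for-Passover; has coconut cream, so not coconut-free (and 1 more) — reject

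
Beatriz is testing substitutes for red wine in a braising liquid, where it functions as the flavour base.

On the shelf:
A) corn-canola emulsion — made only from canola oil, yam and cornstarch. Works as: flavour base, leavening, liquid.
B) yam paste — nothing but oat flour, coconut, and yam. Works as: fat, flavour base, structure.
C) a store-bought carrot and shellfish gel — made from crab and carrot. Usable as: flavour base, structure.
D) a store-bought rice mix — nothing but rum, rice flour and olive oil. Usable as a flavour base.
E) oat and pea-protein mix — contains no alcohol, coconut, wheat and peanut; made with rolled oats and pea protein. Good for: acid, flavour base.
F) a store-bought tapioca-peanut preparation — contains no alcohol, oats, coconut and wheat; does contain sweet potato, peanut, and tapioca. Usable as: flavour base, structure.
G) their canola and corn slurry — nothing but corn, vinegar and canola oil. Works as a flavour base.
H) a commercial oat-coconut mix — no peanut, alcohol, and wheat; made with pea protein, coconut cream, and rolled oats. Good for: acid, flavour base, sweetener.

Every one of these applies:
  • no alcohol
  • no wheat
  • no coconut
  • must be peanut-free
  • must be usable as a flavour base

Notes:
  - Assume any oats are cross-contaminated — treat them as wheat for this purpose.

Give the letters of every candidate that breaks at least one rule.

A: no alcohol, no coconut — valid
B: has coconut, so not coconut-free; has oat flour, so not wheat-free — no
C: only crab and carrot; none excluded — OK
D: has rum, so not alcohol-free — reject
E: has rolled oats, so not wheat-free — out
F: has peanut, so not peanut-free — no
G: every rule checks out — OK
H: has coconut cream, so not coconut-free; has rolled oats, so not wheat-free — no

B, D, E, F, H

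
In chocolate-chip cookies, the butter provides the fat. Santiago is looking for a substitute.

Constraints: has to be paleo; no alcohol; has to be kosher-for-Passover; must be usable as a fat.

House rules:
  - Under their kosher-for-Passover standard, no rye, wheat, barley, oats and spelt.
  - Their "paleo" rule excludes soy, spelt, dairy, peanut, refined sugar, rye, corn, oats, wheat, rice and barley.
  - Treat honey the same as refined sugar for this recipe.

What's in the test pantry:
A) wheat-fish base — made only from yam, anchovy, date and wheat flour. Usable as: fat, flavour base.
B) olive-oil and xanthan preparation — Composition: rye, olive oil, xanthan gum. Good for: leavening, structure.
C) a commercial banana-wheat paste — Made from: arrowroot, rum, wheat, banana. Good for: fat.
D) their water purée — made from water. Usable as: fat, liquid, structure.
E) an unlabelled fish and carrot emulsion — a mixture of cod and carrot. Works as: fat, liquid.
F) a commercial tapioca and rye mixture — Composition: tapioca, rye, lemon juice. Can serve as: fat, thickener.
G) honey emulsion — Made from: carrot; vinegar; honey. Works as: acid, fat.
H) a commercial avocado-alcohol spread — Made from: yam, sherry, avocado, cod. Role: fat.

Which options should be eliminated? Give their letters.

A, B, C, F, G, H

A: has wheat flour, so not kosher-for-Passover; has wheat flour, so not paleo — no
B: not usable as a fat; has rye, so not kosher-for-Passover (and 1 more) — out
C: has wheat, so not kosher-for-Passover; has wheat, so not paleo (and 1 more) — no
D: works as a fat, paleo, kosher-for-Passover — keep
E: all constraints satisfied — valid
F: has rye, so not kosher-for-Passover; has rye, so not paleo — out
G: has honey, so not paleo — no
H: has sherry, so not alcohol-free — out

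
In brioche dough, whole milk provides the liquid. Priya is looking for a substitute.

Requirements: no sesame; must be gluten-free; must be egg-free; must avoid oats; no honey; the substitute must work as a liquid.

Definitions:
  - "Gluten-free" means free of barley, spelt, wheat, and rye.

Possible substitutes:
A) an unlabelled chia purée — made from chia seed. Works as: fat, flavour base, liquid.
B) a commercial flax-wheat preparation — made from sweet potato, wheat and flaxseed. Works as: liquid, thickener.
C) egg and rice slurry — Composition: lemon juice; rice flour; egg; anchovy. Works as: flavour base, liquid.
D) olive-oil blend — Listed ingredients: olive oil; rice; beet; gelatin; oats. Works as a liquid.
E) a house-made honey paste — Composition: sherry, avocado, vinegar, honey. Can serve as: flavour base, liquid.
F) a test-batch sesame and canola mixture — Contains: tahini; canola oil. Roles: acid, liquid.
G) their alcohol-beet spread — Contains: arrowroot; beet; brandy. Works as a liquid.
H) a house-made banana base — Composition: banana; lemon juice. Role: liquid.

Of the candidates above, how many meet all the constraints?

3

A: works as a liquid, no honey, gluten-free — valid
B: has wheat, so not gluten-free — no
C: has egg, so not egg-free — out
D: has oats, so not oat-free — no
E: has honey, so not honey-free — no
F: has tahini, so not sesame-free — out
G: only brandy, arrowroot, and beet; none excluded — valid
H: works as a liquid, no sesame, no egg — valid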